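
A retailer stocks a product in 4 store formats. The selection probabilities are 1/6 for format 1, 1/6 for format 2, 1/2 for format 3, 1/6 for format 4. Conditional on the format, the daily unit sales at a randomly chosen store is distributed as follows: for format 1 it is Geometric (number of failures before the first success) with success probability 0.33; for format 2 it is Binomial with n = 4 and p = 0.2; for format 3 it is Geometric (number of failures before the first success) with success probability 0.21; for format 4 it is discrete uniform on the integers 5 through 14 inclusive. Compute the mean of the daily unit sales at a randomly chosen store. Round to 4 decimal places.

3.9360

Component means — 1: 2.0303; 2: 0.8; 3: 3.7619; 4: 9.5.
E[X] = 0.166667·2.0303 + 0.166667·0.8 + 0.5·3.7619 + 0.166667·9.5 = 3.936.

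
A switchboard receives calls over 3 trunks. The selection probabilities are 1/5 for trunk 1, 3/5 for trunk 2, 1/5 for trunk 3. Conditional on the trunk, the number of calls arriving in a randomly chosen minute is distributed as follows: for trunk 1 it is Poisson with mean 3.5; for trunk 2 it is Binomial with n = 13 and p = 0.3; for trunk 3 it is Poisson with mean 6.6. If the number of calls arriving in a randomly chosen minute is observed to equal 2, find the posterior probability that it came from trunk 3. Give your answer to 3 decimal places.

Likelihoods P(X=2 | ·): 1: 0.184959; 2: 0.138808; 3: 0.0296288.
Posterior ∝ prior × likelihood. Numerator for 3: 0.2·0.0296288 = 0.00592576.
Normalizing constant: 0.2·0.184959 + 0.6·0.138808 + 0.2·0.0296288 = 0.126203.
P(3 | observation) = 0.00592576 / 0.126203 = 0.0469544.

0.047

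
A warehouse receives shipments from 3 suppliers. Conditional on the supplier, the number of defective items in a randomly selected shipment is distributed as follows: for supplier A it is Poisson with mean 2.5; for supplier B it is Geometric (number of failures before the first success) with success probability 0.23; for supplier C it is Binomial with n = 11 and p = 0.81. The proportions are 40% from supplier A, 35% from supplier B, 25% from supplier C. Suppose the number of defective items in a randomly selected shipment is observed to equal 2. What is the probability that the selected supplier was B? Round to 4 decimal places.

Likelihoods P(X=2 | ·): A: 0.256516; B: 0.136367; C: 1.16443e-05.
Posterior ∝ prior × likelihood. Numerator for B: 0.35·0.136367 = 0.0477284.
Normalizing constant: 0.4·0.256516 + 0.35·0.136367 + 0.25·1.16443e-05 = 0.150338.
P(B | observation) = 0.0477284 / 0.150338 = 0.317475.

0.3175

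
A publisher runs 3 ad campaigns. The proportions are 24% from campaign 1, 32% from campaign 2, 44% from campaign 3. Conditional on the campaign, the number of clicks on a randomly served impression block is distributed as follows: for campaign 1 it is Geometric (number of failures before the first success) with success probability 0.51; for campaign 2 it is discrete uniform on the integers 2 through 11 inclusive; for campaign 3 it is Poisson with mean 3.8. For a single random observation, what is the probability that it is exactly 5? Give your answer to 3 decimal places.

0.100

Conditional on each campaign, P(X = 5): 1: 0.0144062; 2: 0.1; 3: 0.147713.
By total probability, P(X = 5) = 0.24·0.0144062 + 0.32·0.1 + 0.44·0.147713 = 0.100451.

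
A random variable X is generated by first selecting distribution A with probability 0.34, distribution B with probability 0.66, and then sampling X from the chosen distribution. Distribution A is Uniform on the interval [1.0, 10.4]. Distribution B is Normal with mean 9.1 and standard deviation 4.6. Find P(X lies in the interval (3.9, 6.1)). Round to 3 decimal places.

Conditional on each component, P(3.9 < X < 6.1): A: 0.234043; B: 0.127998.
By total probability, P(3.9 < X < 6.1) = 0.34·0.234043 + 0.66·0.127998 = 0.164053.

0.164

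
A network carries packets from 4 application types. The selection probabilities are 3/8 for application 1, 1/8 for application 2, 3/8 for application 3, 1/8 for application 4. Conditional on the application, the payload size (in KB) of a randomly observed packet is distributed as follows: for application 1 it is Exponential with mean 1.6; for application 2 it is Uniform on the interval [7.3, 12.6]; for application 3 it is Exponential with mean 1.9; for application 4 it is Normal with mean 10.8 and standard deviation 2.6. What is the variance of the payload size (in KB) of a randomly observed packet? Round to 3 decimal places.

Per component, 1: μ=1.6, E[X²]=5.12; 2: μ=9.95, E[X²]=101.343; 3: μ=1.9, E[X²]=7.22; 4: μ=10.8, E[X²]=123.4.
E[X] = 0.375·1.6 + 0.125·9.95 + 0.375·1.9 + 0.125·10.8 = 3.90625.
E[X²] = 0.375·5.12 + 0.125·101.343 + 0.375·7.22 + 0.125·123.4 = 32.7204.
Var(X) = E[X²] − (E[X])² = 32.7204 − 15.2588 = 17.4616.

17.462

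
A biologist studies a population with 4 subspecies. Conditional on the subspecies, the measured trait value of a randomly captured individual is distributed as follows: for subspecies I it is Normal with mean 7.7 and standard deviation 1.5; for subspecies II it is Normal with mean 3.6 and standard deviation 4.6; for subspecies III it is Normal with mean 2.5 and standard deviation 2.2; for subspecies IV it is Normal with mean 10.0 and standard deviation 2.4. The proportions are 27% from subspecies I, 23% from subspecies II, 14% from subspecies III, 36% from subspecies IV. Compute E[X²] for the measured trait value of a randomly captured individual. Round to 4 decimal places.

For each component E[X²] = Var + (mean)², giving I: 61.54; II: 34.12; III: 11.09; IV: 105.76.
Overall E[X²] = 0.27·61.54 + 0.23·34.12 + 0.14·11.09 + 0.36·105.76 = 64.0896.

64.0896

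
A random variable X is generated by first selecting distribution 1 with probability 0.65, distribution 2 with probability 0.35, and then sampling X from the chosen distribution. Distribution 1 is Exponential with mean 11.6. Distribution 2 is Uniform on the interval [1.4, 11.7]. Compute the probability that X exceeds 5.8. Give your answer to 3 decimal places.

Conditional on each component, P(X > 5.8): 1: 0.606531; 2: 0.572816.
By total probability, P(X > 5.8) = 0.65·0.606531 + 0.35·0.572816 = 0.59473.

0.595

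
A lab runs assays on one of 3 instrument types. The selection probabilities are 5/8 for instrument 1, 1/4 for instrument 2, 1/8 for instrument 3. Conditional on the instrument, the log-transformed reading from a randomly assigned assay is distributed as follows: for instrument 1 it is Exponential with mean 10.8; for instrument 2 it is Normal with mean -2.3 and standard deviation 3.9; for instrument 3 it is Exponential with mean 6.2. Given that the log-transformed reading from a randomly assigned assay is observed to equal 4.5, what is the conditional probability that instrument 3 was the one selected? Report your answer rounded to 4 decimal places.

0.1824

Likelihoods f(4.5 | ·): 1: 0.0610408; 2: 0.0223715; 3: 0.0780539.
Posterior ∝ prior × likelihood. Numerator for 3: 0.125·0.0780539 = 0.00975674.
Normalizing constant: 0.625·0.0610408 + 0.25·0.0223715 + 0.125·0.0780539 = 0.0535001.
P(3 | observation) = 0.00975674 / 0.0535001 = 0.182369.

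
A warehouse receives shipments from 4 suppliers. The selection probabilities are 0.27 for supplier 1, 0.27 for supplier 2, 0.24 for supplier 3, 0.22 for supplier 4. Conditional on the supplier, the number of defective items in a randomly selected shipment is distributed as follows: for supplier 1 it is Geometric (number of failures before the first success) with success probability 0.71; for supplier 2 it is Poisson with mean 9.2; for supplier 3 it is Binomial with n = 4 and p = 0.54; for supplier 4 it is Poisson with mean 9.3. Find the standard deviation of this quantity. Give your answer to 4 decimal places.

Per component, 1: μ=0.408451, E[X²]=0.742115; 2: μ=9.2, E[X²]=93.84; 3: μ=2.16, E[X²]=5.6592; 4: μ=9.3, E[X²]=95.79.
E[X] = 0.27·0.408451 + 0.27·9.2 + 0.24·2.16 + 0.22·9.3 = 5.15868.
E[X²] = 0.27·0.742115 + 0.27·93.84 + 0.24·5.6592 + 0.22·95.79 = 47.9692.
Var(X) = E[X²] − (E[X])² = 47.9692 − 26.612 = 21.3572.
SD(X) = √21.3572 = 4.62138.

4.6214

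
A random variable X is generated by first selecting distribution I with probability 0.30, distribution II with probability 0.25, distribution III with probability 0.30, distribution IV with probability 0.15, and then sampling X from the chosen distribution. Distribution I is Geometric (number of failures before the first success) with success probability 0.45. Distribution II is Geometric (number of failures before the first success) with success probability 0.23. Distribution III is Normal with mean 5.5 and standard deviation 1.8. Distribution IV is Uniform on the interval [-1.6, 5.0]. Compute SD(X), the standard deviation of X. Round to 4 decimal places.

3.0109

Per component, I: μ=1.22222, E[X²]=4.20988; II: μ=3.34783, E[X²]=25.7637; III: μ=5.5, E[X²]=33.49; IV: μ=1.7, E[X²]=6.52.
E[X] = 0.3·1.22222 + 0.25·3.34783 + 0.3·5.5 + 0.15·1.7 = 3.10862.
E[X²] = 0.3·4.20988 + 0.25·25.7637 + 0.3·33.49 + 0.15·6.52 = 18.7289.
Var(X) = E[X²] − (E[X])² = 18.7289 − 9.66354 = 9.06535.
SD(X) = √9.06535 = 3.01087.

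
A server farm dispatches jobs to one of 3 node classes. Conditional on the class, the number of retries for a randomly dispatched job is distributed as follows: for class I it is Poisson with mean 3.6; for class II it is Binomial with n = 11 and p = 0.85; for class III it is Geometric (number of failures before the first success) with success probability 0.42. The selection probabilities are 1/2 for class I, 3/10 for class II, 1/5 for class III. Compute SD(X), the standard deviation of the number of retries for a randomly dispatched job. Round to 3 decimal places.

3.484

Per component, I: μ=3.6, E[X²]=16.56; II: μ=9.35, E[X²]=88.825; III: μ=1.38095, E[X²]=5.19501.
E[X] = 0.5·3.6 + 0.3·9.35 + 0.2·1.38095 = 4.88119.
E[X²] = 0.5·16.56 + 0.3·88.825 + 0.2·5.19501 = 35.9665.
Var(X) = E[X²] − (E[X])² = 35.9665 − 23.826 = 12.1405.
SD(X) = √12.1405 = 3.48432.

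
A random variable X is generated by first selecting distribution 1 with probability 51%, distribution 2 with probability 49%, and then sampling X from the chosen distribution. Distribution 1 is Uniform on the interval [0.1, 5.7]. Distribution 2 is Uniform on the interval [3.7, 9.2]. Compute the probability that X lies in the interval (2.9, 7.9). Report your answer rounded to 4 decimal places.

0.6292

Conditional on each component, P(2.9 < X < 7.9): 1: 0.5; 2: 0.763636.
By total probability, P(2.9 < X < 7.9) = 0.51·0.5 + 0.49·0.763636 = 0.629182.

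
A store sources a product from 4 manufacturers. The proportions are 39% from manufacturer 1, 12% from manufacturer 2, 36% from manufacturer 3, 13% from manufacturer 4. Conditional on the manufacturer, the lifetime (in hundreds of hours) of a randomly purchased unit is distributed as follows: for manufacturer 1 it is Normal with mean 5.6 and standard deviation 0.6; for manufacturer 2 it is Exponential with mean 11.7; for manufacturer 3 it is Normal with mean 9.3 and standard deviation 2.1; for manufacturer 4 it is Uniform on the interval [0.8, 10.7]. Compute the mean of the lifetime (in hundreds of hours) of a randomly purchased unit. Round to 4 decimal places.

Component means — 1: 5.6; 2: 11.7; 3: 9.3; 4: 5.75.
E[X] = 0.39·5.6 + 0.12·11.7 + 0.36·9.3 + 0.13·5.75 = 7.6835.

7.6835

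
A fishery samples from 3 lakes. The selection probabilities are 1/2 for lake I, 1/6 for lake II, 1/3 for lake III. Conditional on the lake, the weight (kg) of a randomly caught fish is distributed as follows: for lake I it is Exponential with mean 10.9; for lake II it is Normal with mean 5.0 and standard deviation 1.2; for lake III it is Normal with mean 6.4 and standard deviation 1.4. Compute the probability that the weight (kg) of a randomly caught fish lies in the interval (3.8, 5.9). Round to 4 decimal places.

0.2739

Conditional on each lake, P(3.8 < X < 5.9): I: 0.123658; II: 0.614717; III: 0.328847.
By total probability, P(3.8 < X < 5.9) = 0.5·0.123658 + 0.166667·0.614717 + 0.333333·0.328847 = 0.273898.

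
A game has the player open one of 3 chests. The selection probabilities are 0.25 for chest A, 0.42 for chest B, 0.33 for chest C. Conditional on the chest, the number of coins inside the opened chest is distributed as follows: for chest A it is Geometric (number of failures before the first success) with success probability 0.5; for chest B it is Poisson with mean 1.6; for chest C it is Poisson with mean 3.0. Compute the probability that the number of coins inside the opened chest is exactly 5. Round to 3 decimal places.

0.045

Conditional on each chest, P(X = 5): A: 0.015625; B: 0.017642; C: 0.100819.
By total probability, P(X = 5) = 0.25·0.015625 + 0.42·0.017642 + 0.33·0.100819 = 0.0445861.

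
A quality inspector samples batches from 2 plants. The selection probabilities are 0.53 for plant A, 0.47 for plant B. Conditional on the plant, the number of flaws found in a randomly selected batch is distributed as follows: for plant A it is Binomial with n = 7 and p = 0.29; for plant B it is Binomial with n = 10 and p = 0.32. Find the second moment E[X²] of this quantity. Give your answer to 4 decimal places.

8.7835

For each component E[X²] = Var + (mean)², giving A: 5.5622; B: 12.416.
Overall E[X²] = 0.53·5.5622 + 0.47·12.416 = 8.78349.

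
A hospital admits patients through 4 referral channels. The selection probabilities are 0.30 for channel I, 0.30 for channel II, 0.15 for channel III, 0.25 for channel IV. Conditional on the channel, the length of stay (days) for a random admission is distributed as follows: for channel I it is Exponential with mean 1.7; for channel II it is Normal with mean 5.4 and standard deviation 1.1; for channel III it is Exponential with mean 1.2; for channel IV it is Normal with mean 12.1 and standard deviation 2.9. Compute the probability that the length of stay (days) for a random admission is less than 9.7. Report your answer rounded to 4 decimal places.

Conditional on each channel, P(X < 9.7): I: 0.996674; II: 0.999954; III: 0.999691; IV: 0.203952.
By total probability, P(X < 9.7) = 0.3·0.996674 + 0.3·0.999954 + 0.15·0.999691 + 0.25·0.203952 = 0.79993.

0.7999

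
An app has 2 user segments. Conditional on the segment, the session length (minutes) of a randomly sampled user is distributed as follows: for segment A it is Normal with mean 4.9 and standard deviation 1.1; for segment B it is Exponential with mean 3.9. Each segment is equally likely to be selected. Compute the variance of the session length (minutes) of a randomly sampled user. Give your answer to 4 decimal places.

Per component, A: μ=4.9, E[X²]=25.22; B: μ=3.9, E[X²]=30.42.
E[X] = 0.5·4.9 + 0.5·3.9 = 4.4.
E[X²] = 0.5·25.22 + 0.5·30.42 = 27.82.
Var(X) = E[X²] − (E[X])² = 27.82 − 19.36 = 8.46.

8.4600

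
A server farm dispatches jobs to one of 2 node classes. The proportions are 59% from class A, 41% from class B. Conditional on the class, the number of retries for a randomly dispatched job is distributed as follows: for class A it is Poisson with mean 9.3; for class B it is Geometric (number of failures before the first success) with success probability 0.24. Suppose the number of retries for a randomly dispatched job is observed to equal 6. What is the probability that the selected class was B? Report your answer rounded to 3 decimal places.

Likelihoods P(X=6 | ·): A: 0.0821536; B: 0.046248.
Posterior ∝ prior × likelihood. Numerator for B: 0.41·0.046248 = 0.0189617.
Normalizing constant: 0.59·0.0821536 + 0.41·0.046248 = 0.0674323.
P(B | observation) = 0.0189617 / 0.0674323 = 0.281196.

0.281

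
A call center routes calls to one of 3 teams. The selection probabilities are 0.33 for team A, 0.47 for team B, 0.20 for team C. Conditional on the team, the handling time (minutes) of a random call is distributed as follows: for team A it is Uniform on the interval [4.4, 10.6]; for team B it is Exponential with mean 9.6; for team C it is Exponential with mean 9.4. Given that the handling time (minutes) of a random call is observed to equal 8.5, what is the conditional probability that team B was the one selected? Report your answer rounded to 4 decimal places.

0.2462

Likelihoods f(8.5 | ·): A: 0.16129; B: 0.0429732; C: 0.0430684.
Posterior ∝ prior × likelihood. Numerator for B: 0.47·0.0429732 = 0.0201974.
Normalizing constant: 0.33·0.16129 + 0.47·0.0429732 + 0.2·0.0430684 = 0.0820369.
P(B | observation) = 0.0201974 / 0.0820369 = 0.246199.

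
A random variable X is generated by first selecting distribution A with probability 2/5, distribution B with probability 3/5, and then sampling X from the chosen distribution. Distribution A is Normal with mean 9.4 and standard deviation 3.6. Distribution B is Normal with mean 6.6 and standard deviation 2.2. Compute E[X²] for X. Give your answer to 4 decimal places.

69.5680

For each component E[X²] = Var + (mean)², giving A: 101.32; B: 48.4.
Overall E[X²] = 0.4·101.32 + 0.6·48.4 = 69.568.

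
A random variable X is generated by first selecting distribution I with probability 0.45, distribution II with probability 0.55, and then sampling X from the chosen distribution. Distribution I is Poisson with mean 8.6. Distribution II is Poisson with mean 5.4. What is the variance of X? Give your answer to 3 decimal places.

Per component, I: μ=8.6, E[X²]=82.56; II: μ=5.4, E[X²]=34.56.
E[X] = 0.45·8.6 + 0.55·5.4 = 6.84.
E[X²] = 0.45·82.56 + 0.55·34.56 = 56.16.
Var(X) = E[X²] − (E[X])² = 56.16 − 46.7856 = 9.3744.

9.374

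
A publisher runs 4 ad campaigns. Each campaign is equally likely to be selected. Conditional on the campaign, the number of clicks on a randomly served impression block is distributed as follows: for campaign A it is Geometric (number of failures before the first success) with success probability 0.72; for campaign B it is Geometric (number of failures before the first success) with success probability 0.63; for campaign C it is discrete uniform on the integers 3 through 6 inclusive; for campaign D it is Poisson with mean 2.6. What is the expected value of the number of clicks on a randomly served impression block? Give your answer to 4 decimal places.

Component means — A: 0.388889; B: 0.587302; C: 4.5; D: 2.6.
E[X] = 0.25·0.388889 + 0.25·0.587302 + 0.25·4.5 + 0.25·2.6 = 2.01905.

2.0190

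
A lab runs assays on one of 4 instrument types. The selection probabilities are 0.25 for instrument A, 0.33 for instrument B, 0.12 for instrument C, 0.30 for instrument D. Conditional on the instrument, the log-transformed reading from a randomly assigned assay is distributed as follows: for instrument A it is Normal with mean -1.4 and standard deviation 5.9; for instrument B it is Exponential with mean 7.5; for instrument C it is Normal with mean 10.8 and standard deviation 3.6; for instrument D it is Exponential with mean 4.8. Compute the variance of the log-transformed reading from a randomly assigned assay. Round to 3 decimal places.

Per component, A: μ=-1.4, E[X²]=36.77; B: μ=7.5, E[X²]=112.5; C: μ=10.8, E[X²]=129.6; D: μ=4.8, E[X²]=46.08.
E[X] = 0.25·-1.4 + 0.33·7.5 + 0.12·10.8 + 0.3·4.8 = 4.861.
E[X²] = 0.25·36.77 + 0.33·112.5 + 0.12·129.6 + 0.3·46.08 = 75.6935.
Var(X) = E[X²] − (E[X])² = 75.6935 − 23.6293 = 52.0642.

52.064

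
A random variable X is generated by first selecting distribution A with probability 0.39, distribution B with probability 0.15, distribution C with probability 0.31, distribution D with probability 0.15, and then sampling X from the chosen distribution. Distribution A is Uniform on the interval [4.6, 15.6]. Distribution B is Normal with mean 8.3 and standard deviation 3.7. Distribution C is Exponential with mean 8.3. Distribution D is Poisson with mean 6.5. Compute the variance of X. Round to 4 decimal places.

29.8799

Per component, A: μ=10.1, E[X²]=112.093; B: μ=8.3, E[X²]=82.58; C: μ=8.3, E[X²]=137.78; D: μ=6.5, E[X²]=48.75.
E[X] = 0.39·10.1 + 0.15·8.3 + 0.31·8.3 + 0.15·6.5 = 8.732.
E[X²] = 0.39·112.093 + 0.15·82.58 + 0.31·137.78 + 0.15·48.75 = 106.128.
Var(X) = E[X²] − (E[X])² = 106.128 − 76.2478 = 29.8799.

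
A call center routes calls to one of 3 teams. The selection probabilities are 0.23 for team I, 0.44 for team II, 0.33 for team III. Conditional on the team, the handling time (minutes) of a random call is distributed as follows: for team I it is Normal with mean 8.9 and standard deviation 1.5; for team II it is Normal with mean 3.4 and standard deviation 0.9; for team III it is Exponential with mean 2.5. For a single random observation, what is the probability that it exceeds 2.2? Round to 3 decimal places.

0.767

Conditional on each team, P(X > 2.2): I: 0.999996; II: 0.908789; III: 0.414783.
By total probability, P(X > 2.2) = 0.23·0.999996 + 0.44·0.908789 + 0.33·0.414783 = 0.766745.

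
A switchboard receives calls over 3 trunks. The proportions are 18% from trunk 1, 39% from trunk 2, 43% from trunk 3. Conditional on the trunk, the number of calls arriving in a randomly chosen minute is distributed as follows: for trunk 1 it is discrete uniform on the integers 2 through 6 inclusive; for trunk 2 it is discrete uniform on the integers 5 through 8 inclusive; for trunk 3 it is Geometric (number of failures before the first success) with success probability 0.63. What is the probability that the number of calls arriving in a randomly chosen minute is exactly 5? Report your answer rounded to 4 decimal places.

Conditional on each trunk, P(X = 5): 1: 0.2; 2: 0.25; 3: 0.00436867.
By total probability, P(X = 5) = 0.18·0.2 + 0.39·0.25 + 0.43·0.00436867 = 0.135379.

0.1354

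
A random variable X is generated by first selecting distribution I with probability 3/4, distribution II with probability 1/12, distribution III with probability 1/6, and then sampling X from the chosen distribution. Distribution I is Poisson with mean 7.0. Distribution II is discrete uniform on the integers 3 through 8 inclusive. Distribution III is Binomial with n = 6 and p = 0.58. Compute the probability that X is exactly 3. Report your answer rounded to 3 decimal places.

Conditional on each component, P(X = 3): I: 0.0521293; II: 0.166667; III: 0.289109.
By total probability, P(X = 3) = 0.75·0.0521293 + 0.0833333·0.166667 + 0.166667·0.289109 = 0.101171.

0.101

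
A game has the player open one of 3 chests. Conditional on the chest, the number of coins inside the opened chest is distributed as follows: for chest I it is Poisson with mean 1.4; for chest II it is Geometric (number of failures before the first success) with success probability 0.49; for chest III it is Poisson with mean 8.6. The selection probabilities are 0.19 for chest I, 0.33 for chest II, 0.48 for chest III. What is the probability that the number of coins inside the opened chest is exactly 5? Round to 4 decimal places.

Conditional on each chest, P(X = 5): I: 0.0110521; II: 0.0169062; III: 0.0721736.
By total probability, P(X = 5) = 0.19·0.0110521 + 0.33·0.0169062 + 0.48·0.0721736 = 0.0423223.

0.0423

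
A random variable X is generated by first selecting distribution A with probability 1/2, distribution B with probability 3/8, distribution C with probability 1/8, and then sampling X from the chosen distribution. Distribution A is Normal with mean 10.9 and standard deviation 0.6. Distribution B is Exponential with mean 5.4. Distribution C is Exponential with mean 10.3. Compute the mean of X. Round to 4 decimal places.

8.7625

Component means — A: 10.9; B: 5.4; C: 10.3.
E[X] = 0.5·10.9 + 0.375·5.4 + 0.125·10.3 = 8.7625.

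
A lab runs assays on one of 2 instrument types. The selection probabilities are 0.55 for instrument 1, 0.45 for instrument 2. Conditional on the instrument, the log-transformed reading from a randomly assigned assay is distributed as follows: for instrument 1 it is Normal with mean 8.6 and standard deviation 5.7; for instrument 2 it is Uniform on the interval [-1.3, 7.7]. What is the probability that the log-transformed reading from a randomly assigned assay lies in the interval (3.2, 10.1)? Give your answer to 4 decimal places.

0.4626

Conditional on each instrument, P(3.2 < X < 10.1): 1: 0.43206; 2: 0.5.
By total probability, P(3.2 < X < 10.1) = 0.55·0.43206 + 0.45·0.5 = 0.462633.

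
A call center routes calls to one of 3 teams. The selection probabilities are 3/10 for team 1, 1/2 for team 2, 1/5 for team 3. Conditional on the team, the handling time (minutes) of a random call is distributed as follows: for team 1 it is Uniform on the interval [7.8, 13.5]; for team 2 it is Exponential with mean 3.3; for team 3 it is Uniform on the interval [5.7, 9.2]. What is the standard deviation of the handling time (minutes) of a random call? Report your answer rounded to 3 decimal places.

4.111

Per component, 1: μ=10.65, E[X²]=116.13; 2: μ=3.3, E[X²]=21.78; 3: μ=7.45, E[X²]=56.5233.
E[X] = 0.3·10.65 + 0.5·3.3 + 0.2·7.45 = 6.335.
E[X²] = 0.3·116.13 + 0.5·21.78 + 0.2·56.5233 = 57.0337.
Var(X) = E[X²] − (E[X])² = 57.0337 − 40.1322 = 16.9014.
SD(X) = √16.9014 = 4.11114.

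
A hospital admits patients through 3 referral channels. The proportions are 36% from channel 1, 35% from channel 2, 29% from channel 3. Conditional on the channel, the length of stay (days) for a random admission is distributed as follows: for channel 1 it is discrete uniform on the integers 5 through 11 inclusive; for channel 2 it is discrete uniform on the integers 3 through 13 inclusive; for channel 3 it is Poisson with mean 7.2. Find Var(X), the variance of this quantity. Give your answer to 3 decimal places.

Per component, 1: μ=8, E[X²]=68; 2: μ=8, E[X²]=74; 3: μ=7.2, E[X²]=59.04.
E[X] = 0.36·8 + 0.35·8 + 0.29·7.2 = 7.768.
E[X²] = 0.36·68 + 0.35·74 + 0.29·59.04 = 67.5016.
Var(X) = E[X²] − (E[X])² = 67.5016 − 60.3418 = 7.15978.

7.160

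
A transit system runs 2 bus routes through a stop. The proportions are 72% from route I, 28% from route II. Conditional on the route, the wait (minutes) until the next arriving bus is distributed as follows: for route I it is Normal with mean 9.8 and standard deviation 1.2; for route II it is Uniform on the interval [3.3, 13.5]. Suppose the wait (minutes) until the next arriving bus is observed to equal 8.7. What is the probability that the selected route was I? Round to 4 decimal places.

Likelihoods f(8.7 | ·): I: 0.218406; II: 0.0980392.
Posterior ∝ prior × likelihood. Numerator for I: 0.72·0.218406 = 0.157252.
Normalizing constant: 0.72·0.218406 + 0.28·0.0980392 = 0.184703.
P(I | observation) = 0.157252 / 0.184703 = 0.851378.

0.8514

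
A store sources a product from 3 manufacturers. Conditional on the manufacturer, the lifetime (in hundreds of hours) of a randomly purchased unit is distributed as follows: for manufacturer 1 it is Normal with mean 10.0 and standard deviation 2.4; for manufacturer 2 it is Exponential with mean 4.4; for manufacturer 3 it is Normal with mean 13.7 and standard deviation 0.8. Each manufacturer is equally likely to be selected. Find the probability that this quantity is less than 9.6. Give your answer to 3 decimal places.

0.440

Conditional on each manufacturer, P(X < 9.6): 1: 0.433816; 2: 0.887164; 3: 1.48769e-07.
By total probability, P(X < 9.6) = 0.333333·0.433816 + 0.333333·0.887164 + 0.333333·1.48769e-07 = 0.440327.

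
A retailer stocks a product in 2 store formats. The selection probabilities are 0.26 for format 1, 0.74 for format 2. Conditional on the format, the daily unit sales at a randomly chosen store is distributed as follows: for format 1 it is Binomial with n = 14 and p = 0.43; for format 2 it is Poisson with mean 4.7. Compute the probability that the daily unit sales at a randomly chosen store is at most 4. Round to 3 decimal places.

0.420

Conditional on each format, P(X ≤ 4): 1: 0.207827; 2: 0.494609.
By total probability, P(X ≤ 4) = 0.26·0.207827 + 0.74·0.494609 = 0.420046.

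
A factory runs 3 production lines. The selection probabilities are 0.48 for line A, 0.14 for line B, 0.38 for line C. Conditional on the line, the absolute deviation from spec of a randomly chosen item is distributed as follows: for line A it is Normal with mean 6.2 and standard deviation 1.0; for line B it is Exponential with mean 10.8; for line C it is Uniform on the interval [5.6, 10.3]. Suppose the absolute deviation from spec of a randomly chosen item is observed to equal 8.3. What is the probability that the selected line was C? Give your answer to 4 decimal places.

Likelihoods f(8.3 | ·): A: 0.0439836; B: 0.0429351; C: 0.212766.
Posterior ∝ prior × likelihood. Numerator for C: 0.38·0.212766 = 0.0808511.
Normalizing constant: 0.48·0.0439836 + 0.14·0.0429351 + 0.38·0.212766 = 0.107974.
P(C | observation) = 0.0808511 / 0.107974 = 0.7488.

0.7488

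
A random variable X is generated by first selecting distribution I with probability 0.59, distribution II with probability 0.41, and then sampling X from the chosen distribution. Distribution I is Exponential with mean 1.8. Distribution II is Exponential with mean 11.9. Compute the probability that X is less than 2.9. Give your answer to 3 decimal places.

Conditional on each component, P(X < 2.9): I: 0.800334; II: 0.216275.
By total probability, P(X < 2.9) = 0.59·0.800334 + 0.41·0.216275 = 0.56087.

0.561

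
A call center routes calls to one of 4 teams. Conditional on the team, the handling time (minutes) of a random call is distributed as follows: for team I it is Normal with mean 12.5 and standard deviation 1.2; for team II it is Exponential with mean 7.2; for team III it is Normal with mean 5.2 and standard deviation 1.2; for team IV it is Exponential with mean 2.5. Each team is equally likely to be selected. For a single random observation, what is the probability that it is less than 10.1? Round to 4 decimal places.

0.6898

Conditional on each team, P(X < 10.1): I: 0.0227501; II: 0.754087; III: 0.999978; IV: 0.982403.
By total probability, P(X < 10.1) = 0.25·0.0227501 + 0.25·0.754087 + 0.25·0.999978 + 0.25·0.982403 = 0.689804.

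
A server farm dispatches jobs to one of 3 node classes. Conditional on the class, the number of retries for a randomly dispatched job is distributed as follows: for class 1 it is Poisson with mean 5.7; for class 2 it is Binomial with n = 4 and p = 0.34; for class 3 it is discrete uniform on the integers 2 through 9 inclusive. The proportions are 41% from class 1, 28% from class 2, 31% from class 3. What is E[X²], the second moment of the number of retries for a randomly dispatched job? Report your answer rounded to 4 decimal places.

For each component E[X²] = Var + (mean)², giving 1: 38.19; 2: 2.7472; 3: 35.5.
Overall E[X²] = 0.41·38.19 + 0.28·2.7472 + 0.31·35.5 = 27.4321.

27.4321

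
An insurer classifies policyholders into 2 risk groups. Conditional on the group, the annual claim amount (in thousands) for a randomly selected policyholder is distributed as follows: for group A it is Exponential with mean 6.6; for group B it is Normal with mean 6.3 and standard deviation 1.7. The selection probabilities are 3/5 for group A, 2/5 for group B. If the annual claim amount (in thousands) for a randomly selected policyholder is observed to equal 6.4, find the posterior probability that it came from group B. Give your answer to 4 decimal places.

Likelihoods f(6.4 | ·): A: 0.0574542; B: 0.234266.
Posterior ∝ prior × likelihood. Numerator for B: 0.4·0.234266 = 0.0937065.
Normalizing constant: 0.6·0.0574542 + 0.4·0.234266 = 0.128179.
P(B | observation) = 0.0937065 / 0.128179 = 0.731059.

0.7311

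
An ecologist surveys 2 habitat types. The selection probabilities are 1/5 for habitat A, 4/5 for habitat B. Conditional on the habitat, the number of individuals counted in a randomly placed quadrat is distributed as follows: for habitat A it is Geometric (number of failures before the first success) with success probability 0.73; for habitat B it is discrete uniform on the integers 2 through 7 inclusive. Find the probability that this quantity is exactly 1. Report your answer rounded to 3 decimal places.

Conditional on each habitat, P(X = 1): A: 0.1971; B: 0.
By total probability, P(X = 1) = 0.2·0.1971 + 0.8·0 = 0.03942.

0.039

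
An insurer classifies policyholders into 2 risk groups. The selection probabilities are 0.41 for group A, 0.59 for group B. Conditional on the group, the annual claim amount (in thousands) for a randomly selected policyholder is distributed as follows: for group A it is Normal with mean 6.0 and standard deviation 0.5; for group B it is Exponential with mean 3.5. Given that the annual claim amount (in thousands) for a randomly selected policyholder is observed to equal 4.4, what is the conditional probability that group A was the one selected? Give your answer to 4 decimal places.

0.0392

Likelihoods f(4.4 | ·): A: 0.00476818; B: 0.0812759.
Posterior ∝ prior × likelihood. Numerator for A: 0.41·0.00476818 = 0.00195495.
Normalizing constant: 0.41·0.00476818 + 0.59·0.0812759 = 0.0499077.
P(A | observation) = 0.00195495 / 0.0499077 = 0.0391713.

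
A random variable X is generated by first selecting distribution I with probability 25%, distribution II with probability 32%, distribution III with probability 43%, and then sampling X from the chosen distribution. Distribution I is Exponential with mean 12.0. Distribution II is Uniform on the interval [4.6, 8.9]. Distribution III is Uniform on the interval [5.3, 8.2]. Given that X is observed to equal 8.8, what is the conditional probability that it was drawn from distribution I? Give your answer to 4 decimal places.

Likelihoods f(8.8 | ·): I: 0.0400254; II: 0.232558; III: 0.
Posterior ∝ prior × likelihood. Numerator for I: 0.25·0.0400254 = 0.0100064.
Normalizing constant: 0.25·0.0400254 + 0.32·0.232558 + 0.43·0 = 0.084425.
P(I | observation) = 0.0100064 / 0.084425 = 0.118524.

0.1185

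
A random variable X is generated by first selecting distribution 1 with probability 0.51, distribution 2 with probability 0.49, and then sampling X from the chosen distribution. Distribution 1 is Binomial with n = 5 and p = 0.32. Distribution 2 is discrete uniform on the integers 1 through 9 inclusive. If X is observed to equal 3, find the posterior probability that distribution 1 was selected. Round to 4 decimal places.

Likelihoods P(X=3 | ·): 1: 0.151519; 2: 0.111111.
Posterior ∝ prior × likelihood. Numerator for 1: 0.51·0.151519 = 0.0772748.
Normalizing constant: 0.51·0.151519 + 0.49·0.111111 = 0.131719.
P(1 | observation) = 0.0772748 / 0.131719 = 0.586663.

0.5867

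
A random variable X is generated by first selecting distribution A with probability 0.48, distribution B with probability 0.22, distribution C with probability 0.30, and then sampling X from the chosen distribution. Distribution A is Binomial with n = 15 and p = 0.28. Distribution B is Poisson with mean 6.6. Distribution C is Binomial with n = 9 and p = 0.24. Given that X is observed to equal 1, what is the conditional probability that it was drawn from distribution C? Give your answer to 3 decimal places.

Likelihoods P(X=1 | ·): A: 0.0422575; B: 0.00897843; C: 0.240416.
Posterior ∝ prior × likelihood. Numerator for C: 0.3·0.240416 = 0.0721247.
Normalizing constant: 0.48·0.0422575 + 0.22·0.00897843 + 0.3·0.240416 = 0.0943835.
P(C | observation) = 0.0721247 / 0.0943835 = 0.764166.

0.764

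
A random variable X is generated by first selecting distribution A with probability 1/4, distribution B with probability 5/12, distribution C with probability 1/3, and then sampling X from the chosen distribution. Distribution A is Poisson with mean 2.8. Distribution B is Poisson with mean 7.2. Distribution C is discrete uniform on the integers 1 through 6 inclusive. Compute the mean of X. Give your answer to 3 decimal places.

4.867

Component means — A: 2.8; B: 7.2; C: 3.5.
E[X] = 0.25·2.8 + 0.416667·7.2 + 0.333333·3.5 = 4.86667.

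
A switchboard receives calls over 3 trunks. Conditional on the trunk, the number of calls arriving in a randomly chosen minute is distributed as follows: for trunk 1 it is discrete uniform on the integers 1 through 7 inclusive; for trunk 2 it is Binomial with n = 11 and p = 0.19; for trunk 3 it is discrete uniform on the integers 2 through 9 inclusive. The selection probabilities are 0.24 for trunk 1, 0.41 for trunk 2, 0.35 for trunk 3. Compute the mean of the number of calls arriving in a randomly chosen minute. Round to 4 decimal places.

3.7419

Component means — 1: 4; 2: 2.09; 3: 5.5.
E[X] = 0.24·4 + 0.41·2.09 + 0.35·5.5 = 3.7419.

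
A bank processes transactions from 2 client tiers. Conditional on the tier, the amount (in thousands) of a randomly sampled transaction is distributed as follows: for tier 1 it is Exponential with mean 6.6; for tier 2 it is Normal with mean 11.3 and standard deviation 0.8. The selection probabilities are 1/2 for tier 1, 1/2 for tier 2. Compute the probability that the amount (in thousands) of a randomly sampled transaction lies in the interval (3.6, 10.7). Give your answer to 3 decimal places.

Conditional on each tier, P(3.6 < X < 10.7): 1: 0.381919; 2: 0.226627.
By total probability, P(3.6 < X < 10.7) = 0.5·0.381919 + 0.5·0.226627 = 0.304273.

0.304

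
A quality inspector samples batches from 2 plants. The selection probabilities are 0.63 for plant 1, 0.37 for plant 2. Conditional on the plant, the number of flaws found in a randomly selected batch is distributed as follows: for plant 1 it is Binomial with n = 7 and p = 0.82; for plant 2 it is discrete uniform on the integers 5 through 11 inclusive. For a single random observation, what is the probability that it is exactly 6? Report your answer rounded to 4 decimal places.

Conditional on each plant, P(X = 6): 1: 0.383048; 2: 0.142857.
By total probability, P(X = 6) = 0.63·0.383048 + 0.37·0.142857 = 0.294178.

0.2942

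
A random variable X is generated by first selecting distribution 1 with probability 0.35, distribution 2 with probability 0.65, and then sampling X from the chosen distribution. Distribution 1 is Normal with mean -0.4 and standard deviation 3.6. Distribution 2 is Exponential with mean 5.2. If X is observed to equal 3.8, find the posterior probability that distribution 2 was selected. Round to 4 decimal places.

0.7540

Likelihoods f(3.8 | ·): 1: 0.0561107; 2: 0.0926035.
Posterior ∝ prior × likelihood. Numerator for 2: 0.65·0.0926035 = 0.0601923.
Normalizing constant: 0.35·0.0561107 + 0.65·0.0926035 = 0.0798311.
P(2 | observation) = 0.0601923 / 0.0798311 = 0.753996.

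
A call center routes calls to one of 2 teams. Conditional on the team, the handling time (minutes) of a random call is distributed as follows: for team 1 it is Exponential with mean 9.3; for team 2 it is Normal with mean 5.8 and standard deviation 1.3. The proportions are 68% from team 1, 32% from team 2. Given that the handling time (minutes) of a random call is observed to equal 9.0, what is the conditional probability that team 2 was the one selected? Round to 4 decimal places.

Likelihoods f(9.0 | ·): 1: 0.0408538; 2: 0.0148332.
Posterior ∝ prior × likelihood. Numerator for 2: 0.32·0.0148332 = 0.00474662.
Normalizing constant: 0.68·0.0408538 + 0.32·0.0148332 = 0.0325272.
P(2 | observation) = 0.00474662 / 0.0325272 = 0.145928.

0.1459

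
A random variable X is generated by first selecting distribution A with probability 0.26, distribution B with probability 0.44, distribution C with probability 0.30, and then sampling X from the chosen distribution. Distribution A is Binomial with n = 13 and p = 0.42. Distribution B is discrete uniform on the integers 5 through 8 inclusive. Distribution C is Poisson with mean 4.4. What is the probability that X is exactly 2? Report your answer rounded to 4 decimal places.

0.0446

Conditional on each component, P(X = 2): A: 0.0343796; B: 0; C: 0.118845.
By total probability, P(X = 2) = 0.26·0.0343796 + 0.44·0 + 0.3·0.118845 = 0.0445921.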